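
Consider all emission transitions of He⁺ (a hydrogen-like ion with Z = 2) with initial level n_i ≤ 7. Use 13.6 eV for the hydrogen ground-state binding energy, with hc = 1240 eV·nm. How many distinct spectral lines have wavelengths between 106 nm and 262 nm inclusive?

Enumerate all n_i → n_f pairs with 1 ≤ n_f < n_i ≤ 7 and compute λ = 1240 / [13.6·4·(1/n_f² − 1/n_i²)].
Lines falling in [106, 262] nm: 5→2 (108.5 nm), 4→2 (121.6 nm), 3→2 (164.1 nm), 7→3 (251.3 nm).

4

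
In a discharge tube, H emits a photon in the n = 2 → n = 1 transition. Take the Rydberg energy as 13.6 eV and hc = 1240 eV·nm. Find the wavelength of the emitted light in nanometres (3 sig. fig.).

122 nm

ΔE = 13.60 × (1/1² − 1/2²) = 13.60 × 0.7500 = 10.20 eV.
λ = hc/ΔE = 1240 / 10.20 = 122 nm.
This line belongs to the Lyman series.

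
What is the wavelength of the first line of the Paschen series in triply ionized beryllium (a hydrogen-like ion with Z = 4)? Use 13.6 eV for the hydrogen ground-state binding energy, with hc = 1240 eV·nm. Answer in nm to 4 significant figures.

117.2 nm

The Paschen series terminates on n_f = 3; the first line has n_i = 3+1 = 4.
ΔE = 217.6 × (1/3² − 1/4²) = 10.58 eV.
λ = 1240 / 10.58 = 117.2 nm.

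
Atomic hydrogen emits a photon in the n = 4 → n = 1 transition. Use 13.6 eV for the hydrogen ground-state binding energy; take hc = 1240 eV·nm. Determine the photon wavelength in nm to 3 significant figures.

ΔE = 13.60 × (1/1² − 1/4²) = 13.60 × 0.9375 = 12.75 eV.
λ = hc/ΔE = 1240 / 12.75 = 97.3 nm.
This line belongs to the Lyman series.

97.3 nm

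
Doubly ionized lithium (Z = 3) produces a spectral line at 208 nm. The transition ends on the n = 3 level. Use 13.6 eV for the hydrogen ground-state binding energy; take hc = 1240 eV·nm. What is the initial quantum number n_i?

n_i = 4

The photon energy is ΔE = hc/λ = 1240 / 208 = 5.962 eV.
With Z = 3, ΔE = 122.4 × (1/n_f² − 1/n_i²), so 1/n_f² − 1/n_i² = 0.04871.
With n_f = 3: 1/n_i² = 1/9 − 0.04871 = 0.06241, so n_i ≈ 4.00.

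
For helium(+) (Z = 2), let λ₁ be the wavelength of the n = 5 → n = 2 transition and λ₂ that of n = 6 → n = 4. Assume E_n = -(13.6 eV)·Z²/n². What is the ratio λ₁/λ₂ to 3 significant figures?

0.165

λ ∝ 1/ΔE ∝ 1/(1/n_f² − 1/n_i²), and the Z² and hc factors cancel in the ratio.
λ₁/λ₂ = (1/4² − 1/6²)/(1/2² − 1/5²) = 0.03472/0.2100 = 0.165.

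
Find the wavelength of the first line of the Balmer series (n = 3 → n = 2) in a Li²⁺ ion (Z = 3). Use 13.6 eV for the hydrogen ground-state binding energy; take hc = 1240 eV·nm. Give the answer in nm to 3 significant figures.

The Balmer series terminates on n_f = 2; the first line has n_i = 2+1 = 3.
ΔE = 122.4 × (1/2² − 1/3²) = 17.00 eV.
λ = 1240 / 17.00 = 72.9 nm.

72.9 nm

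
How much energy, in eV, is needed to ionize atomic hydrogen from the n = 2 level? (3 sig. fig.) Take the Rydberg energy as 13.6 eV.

E_2 = −13.60/4 = −3.40 eV, so ionization (to E = 0) requires 3.40 eV.

3.40 eV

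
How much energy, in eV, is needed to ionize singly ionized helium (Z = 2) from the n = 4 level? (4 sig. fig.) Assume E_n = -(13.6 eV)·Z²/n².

E_n = −13.6 Z²/n² = −54.40/n² eV for Z = 2.
E_4 = −54.40/16 = −3.400 eV, so ionization (to E = 0) requires 3.400 eV.

3.400 eV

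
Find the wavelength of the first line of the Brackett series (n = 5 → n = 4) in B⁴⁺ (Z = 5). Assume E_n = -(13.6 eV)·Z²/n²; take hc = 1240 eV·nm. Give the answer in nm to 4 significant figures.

The Brackett series terminates on n_f = 4; the first line has n_i = 4+1 = 5.
ΔE = 340.0 × (1/4² − 1/5²) = 7.650 eV.
λ = 1240 / 7.650 = 162.1 nm.

162.1 nm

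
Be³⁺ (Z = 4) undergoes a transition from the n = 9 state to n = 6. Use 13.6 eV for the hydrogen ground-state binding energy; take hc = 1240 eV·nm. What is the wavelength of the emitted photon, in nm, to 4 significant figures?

For Z = 4 the level energies scale as Z², so the effective Rydberg energy is 13.6 × 16 = 217.6 eV.
ΔE = 217.6 × (1/6² − 1/9²) = 217.6 × 0.01543 = 3.358 eV.
λ = hc/ΔE = 1240 / 3.358 = 369.3 nm.

369.3 nm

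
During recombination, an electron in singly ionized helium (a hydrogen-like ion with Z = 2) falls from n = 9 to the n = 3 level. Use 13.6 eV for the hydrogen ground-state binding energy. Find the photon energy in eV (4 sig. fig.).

5.373 eV

The Bohr energies scale as Z², so for Z = 2: E_n = −54.40/n² eV.
E_9 = −54.40/81 = −0.6716 eV and E_3 = −54.40/9 = −6.044 eV.
The photon energy is |E_9 − E_3| = 5.373 eV.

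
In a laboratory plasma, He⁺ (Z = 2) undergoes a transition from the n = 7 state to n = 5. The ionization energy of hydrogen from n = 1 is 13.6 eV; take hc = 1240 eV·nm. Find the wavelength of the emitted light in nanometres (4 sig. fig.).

For Z = 2 the level energies scale as Z², so the effective Rydberg energy is 13.6 × 4 = 54.40 eV.
ΔE = 54.40 × (1/5² − 1/7²) = 54.40 × 0.01959 = 1.066 eV.
λ = hc/ΔE = 1240 / 1.066 = 1163 nm.

1163 nm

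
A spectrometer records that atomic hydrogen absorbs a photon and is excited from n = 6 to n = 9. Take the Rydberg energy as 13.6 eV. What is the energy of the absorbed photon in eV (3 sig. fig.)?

E_9 = −13.60/81 = −0.1679 eV and E_6 = −13.60/36 = −0.3778 eV.
The photon energy is |E_9 − E_6| = 0.210 eV.

0.210 eV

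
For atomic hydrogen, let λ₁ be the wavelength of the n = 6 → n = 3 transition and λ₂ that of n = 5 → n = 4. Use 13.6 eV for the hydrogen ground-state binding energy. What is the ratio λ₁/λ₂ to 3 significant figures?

0.270

λ ∝ 1/ΔE ∝ 1/(1/n_f² − 1/n_i²), and the Z² and hc factors cancel in the ratio.
λ₁/λ₂ = (1/4² − 1/5²)/(1/3² − 1/6²) = 0.02250/0.08333 = 0.270.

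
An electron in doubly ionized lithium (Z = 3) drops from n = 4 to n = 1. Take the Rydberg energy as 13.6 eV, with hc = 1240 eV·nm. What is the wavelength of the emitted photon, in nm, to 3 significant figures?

10.8 nm

For Z = 3 the level energies scale as Z², so the effective Rydberg energy is 13.6 × 9 = 122.4 eV.
ΔE = 122.4 × (1/1² − 1/4²) = 122.4 × 0.9375 = 114.8 eV.
λ = hc/ΔE = 1240 / 114.8 = 10.8 nm.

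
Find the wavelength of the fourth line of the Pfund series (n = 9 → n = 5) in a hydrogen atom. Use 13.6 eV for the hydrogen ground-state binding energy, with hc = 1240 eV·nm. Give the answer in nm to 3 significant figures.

3300 nm

The Pfund series terminates on n_f = 5; the fourth line has n_i = 5+4 = 9.
ΔE = 13.60 × (1/5² − 1/9²) = 0.3761 eV.
λ = 1240 / 0.3761 = 3300 nm.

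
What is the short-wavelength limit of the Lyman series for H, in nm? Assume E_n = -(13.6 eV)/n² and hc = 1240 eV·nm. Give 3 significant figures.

91.2 nm

The Lyman series has lower level n_f = 1; the series limit corresponds to n_i → ∞.
ΔE_max = 13.6 × 1 / 1² = 13.60 eV.
λ_min = 1240 / 13.60 = 91.2 nm.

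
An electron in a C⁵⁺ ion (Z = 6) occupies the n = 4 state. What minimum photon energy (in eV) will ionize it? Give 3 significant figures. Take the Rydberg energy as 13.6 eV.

30.6 eV

E_n = −13.6 Z²/n² = −489.6/n² eV for Z = 6.
E_4 = −489.6/16 = −30.6 eV, so ionization (to E = 0) requires 30.6 eV.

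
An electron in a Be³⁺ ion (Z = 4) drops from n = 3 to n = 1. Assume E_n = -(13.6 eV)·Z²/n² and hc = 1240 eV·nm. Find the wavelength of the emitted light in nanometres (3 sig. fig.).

For Z = 4 the level energies scale as Z², so the effective Rydberg energy is 13.6 × 16 = 217.6 eV.
ΔE = 217.6 × (1/1² − 1/3²) = 217.6 × 0.8889 = 193.4 eV.
λ = hc/ΔE = 1240 / 193.4 = 6.41 nm.

6.41 nm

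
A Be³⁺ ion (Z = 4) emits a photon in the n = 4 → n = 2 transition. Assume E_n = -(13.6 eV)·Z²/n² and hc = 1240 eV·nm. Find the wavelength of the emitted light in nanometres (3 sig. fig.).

For Z = 4 the level energies scale as Z², so the effective Rydberg energy is 13.6 × 16 = 217.6 eV.
ΔE = 217.6 × (1/2² − 1/4²) = 217.6 × 0.1875 = 40.80 eV.
λ = hc/ΔE = 1240 / 40.80 = 30.4 nm.

30.4 nm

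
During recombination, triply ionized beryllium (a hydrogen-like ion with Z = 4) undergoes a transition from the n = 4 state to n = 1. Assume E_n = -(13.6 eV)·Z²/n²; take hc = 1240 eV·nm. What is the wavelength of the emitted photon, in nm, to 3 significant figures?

6.08 nm

For Z = 4 the level energies scale as Z², so the effective Rydberg energy is 13.6 × 16 = 217.6 eV.
ΔE = 217.6 × (1/1² − 1/4²) = 217.6 × 0.9375 = 204.0 eV.
λ = hc/ΔE = 1240 / 204.0 = 6.08 nm.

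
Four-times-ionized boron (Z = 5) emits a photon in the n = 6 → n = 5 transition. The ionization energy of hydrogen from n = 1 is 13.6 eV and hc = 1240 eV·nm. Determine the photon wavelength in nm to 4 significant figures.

298.4 nm

For Z = 5 the level energies scale as Z², so the effective Rydberg energy is 13.6 × 25 = 340.0 eV.
ΔE = 340.0 × (1/5² − 1/6²) = 340.0 × 0.01222 = 4.156 eV.
λ = hc/ΔE = 1240 / 4.156 = 298.4 nm.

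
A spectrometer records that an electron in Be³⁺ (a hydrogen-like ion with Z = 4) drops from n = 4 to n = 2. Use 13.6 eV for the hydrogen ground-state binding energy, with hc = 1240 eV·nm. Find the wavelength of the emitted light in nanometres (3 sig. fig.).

For Z = 4 the level energies scale as Z², so the effective Rydberg energy is 13.6 × 16 = 217.6 eV.
ΔE = 217.6 × (1/2² − 1/4²) = 217.6 × 0.1875 = 40.80 eV.
λ = hc/ΔE = 1240 / 40.80 = 30.4 nm.

30.4 nm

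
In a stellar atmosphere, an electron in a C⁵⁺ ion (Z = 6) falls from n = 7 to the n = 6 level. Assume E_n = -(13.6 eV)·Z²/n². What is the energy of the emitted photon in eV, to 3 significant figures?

3.61 eV

The Bohr energies scale as Z², so for Z = 6: E_n = −489.6/n² eV.
E_7 = −489.6/49 = −9.992 eV and E_6 = −489.6/36 = −13.60 eV.
The photon energy is |E_7 − E_6| = 3.61 eV.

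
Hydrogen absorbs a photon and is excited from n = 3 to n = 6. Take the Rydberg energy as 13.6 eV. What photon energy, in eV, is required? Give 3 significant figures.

E_6 = −13.60/36 = −0.3778 eV and E_3 = −13.60/9 = −1.511 eV.
The photon energy is |E_6 − E_3| = 1.13 eV.

1.13 eV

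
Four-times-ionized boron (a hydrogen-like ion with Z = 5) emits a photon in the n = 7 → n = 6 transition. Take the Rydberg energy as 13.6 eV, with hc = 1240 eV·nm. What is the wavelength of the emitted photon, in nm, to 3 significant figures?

495 nm

For Z = 5 the level energies scale as Z², so the effective Rydberg energy is 13.6 × 25 = 340.0 eV.
ΔE = 340.0 × (1/6² − 1/7²) = 340.0 × 0.007370 = 2.506 eV.
λ = hc/ΔE = 1240 / 2.506 = 495 nm.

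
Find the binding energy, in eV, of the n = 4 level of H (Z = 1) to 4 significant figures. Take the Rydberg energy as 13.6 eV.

E_4 = −13.60/16 = −0.8500 eV, so ionization (to E = 0) requires 0.8500 eV.

0.8500 eV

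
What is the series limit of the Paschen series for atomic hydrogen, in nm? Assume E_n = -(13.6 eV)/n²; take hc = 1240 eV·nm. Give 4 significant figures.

820.6 nm

The Paschen series has lower level n_f = 3; the series limit corresponds to n_i → ∞.
ΔE_max = 13.6 × 1 / 3² = 1.511 eV.
λ_min = 1240 / 1.511 = 820.6 nm.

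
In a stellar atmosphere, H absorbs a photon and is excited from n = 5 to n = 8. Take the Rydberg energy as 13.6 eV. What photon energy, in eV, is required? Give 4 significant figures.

E_8 = −13.60/64 = −0.2125 eV and E_5 = −13.60/25 = −0.5440 eV.
The photon energy is |E_8 − E_5| = 0.3315 eV.

0.3315 eV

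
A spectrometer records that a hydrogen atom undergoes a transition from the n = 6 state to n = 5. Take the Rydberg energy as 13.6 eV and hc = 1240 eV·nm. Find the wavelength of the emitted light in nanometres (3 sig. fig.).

ΔE = 13.60 × (1/5² − 1/6²) = 13.60 × 0.01222 = 0.1662 eV.
λ = hc/ΔE = 1240 / 0.1662 = 7460 nm.
This line belongs to the Pfund series.

7460 nm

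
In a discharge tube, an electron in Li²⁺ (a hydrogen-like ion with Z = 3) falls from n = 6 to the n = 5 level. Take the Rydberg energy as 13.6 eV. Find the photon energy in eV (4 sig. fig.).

The Bohr energies scale as Z², so for Z = 3: E_n = −122.4/n² eV.
E_6 = −122.4/36 = −3.400 eV and E_5 = −122.4/25 = −4.896 eV.
The photon energy is |E_6 − E_5| = 1.496 eV.

1.496 eV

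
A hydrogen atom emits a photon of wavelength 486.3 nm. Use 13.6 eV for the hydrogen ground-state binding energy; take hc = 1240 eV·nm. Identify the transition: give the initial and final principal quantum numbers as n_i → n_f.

n_i = 4, n_f = 2

The photon energy is ΔE = hc/λ = 1240 / 486.3 = 2.550 eV.
With Z = 1, ΔE = 13.60 × (1/n_f² − 1/n_i²), so 1/n_f² − 1/n_i² = 0.1875.
Trying n_f = 2 gives 1/n_i² = 0.06251, i.e. n_i ≈ 4; this pair matches.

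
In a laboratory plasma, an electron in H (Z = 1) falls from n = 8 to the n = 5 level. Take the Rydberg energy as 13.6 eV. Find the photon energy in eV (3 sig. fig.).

E_8 = −13.60/64 = −0.2125 eV and E_5 = −13.60/25 = −0.5440 eV.
The photon energy is |E_8 − E_5| = 0.332 eV.

0.332 eV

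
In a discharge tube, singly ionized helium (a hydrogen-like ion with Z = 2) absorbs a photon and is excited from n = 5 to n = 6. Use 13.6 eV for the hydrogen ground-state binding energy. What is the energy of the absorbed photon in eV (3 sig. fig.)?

The Bohr energies scale as Z², so for Z = 2: E_n = −54.40/n² eV.
E_6 = −54.40/36 = −1.511 eV and E_5 = −54.40/25 = −2.176 eV.
The photon energy is |E_6 − E_5| = 0.665 eV.

0.665 eV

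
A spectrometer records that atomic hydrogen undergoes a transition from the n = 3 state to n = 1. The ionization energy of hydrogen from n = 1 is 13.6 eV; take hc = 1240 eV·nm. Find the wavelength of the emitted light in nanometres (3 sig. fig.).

103 nm

ΔE = 13.60 × (1/1² − 1/3²) = 13.60 × 0.8889 = 12.09 eV.
λ = hc/ΔE = 1240 / 12.09 = 103 nm.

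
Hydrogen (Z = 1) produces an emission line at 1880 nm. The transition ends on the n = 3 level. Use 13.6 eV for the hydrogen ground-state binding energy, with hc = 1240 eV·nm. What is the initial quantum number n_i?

n_i = 4

The photon energy is ΔE = hc/λ = 1240 / 1880 = 0.6596 eV.
With Z = 1, ΔE = 13.60 × (1/n_f² − 1/n_i²), so 1/n_f² − 1/n_i² = 0.04850.
With n_f = 3: 1/n_i² = 1/9 − 0.04850 = 0.06261, so n_i ≈ 4.00.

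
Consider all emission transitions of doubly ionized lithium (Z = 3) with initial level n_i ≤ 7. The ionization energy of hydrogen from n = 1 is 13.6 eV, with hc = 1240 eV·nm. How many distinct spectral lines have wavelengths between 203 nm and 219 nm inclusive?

1

Enumerate all n_i → n_f pairs with 1 ≤ n_f < n_i ≤ 7 and compute λ = 1240 / [13.6·9·(1/n_f² − 1/n_i²)].
Lines falling in [203, 219] nm: 4→3 (208.4 nm).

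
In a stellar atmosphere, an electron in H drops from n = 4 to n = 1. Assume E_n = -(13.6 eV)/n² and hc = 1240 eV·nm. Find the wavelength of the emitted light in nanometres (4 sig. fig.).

97.25 nm

ΔE = 13.60 × (1/1² − 1/4²) = 13.60 × 0.9375 = 12.75 eV.
λ = hc/ΔE = 1240 / 12.75 = 97.25 nm.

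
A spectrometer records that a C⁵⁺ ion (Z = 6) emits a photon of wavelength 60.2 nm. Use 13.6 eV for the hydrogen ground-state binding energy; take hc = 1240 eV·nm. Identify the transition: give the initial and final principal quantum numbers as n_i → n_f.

The photon energy is ΔE = hc/λ = 1240 / 60.2 = 20.60 eV.
With Z = 6, ΔE = 489.6 × (1/n_f² − 1/n_i²), so 1/n_f² − 1/n_i² = 0.04207.
Trying n_f = 4 gives 1/n_i² = 0.02043, i.e. n_i ≈ 7; this pair matches.

n_i = 7, n_f = 4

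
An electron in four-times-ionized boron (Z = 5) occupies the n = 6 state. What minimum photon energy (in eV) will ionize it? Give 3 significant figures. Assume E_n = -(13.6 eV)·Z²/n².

9.44 eV

E_n = −13.6 Z²/n² = −340.0/n² eV for Z = 5.
E_6 = −340.0/36 = −9.44 eV, so ionization (to E = 0) requires 9.44 eV.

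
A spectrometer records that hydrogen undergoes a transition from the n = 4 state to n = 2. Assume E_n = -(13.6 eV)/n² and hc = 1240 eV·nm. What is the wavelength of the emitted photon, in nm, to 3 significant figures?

ΔE = 13.60 × (1/2² − 1/4²) = 13.60 × 0.1875 = 2.550 eV.
λ = hc/ΔE = 1240 / 2.550 = 486 nm.
This line belongs to the Balmer series.

486 nm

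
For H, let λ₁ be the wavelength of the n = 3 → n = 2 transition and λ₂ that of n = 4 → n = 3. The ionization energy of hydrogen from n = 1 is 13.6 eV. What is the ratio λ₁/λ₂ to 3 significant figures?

0.350

λ ∝ 1/ΔE ∝ 1/(1/n_f² − 1/n_i²), and the Z² and hc factors cancel in the ratio.
λ₁/λ₂ = (1/3² − 1/4²)/(1/2² − 1/3²) = 0.04861/0.1389 = 0.350.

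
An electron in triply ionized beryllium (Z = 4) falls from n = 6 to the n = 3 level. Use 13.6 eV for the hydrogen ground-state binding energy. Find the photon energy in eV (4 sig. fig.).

The Bohr energies scale as Z², so for Z = 4: E_n = −217.6/n² eV.
E_6 = −217.6/36 = −6.044 eV and E_3 = −217.6/9 = −24.18 eV.
The photon energy is |E_6 − E_3| = 18.13 eV.

18.13 eV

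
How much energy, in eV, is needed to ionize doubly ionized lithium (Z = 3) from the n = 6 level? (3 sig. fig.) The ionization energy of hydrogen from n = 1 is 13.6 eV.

E_n = −13.6 Z²/n² = −122.4/n² eV for Z = 3.
E_6 = −122.4/36 = −3.40 eV, so ionization (to E = 0) requires 3.40 eV.

3.40 eV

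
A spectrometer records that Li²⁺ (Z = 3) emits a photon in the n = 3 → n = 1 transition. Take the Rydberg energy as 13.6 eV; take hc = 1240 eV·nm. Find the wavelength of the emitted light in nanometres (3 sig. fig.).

11.4 nm

For Z = 3 the level energies scale as Z², so the effective Rydberg energy is 13.6 × 9 = 122.4 eV.
ΔE = 122.4 × (1/1² − 1/3²) = 122.4 × 0.8889 = 108.8 eV.
λ = hc/ΔE = 1240 / 108.8 = 11.4 nm.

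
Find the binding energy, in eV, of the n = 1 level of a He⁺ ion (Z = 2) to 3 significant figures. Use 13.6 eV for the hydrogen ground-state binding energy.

54.4 eV

E_n = −13.6 Z²/n² = −54.40/n² eV for Z = 2.
E_1 = −54.40/1 = −54.4 eV, so ionization (to E = 0) requires 54.4 eV.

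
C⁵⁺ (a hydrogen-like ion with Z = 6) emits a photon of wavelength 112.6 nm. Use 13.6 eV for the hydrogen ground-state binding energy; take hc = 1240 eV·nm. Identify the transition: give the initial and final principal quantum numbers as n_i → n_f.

The photon energy is ΔE = hc/λ = 1240 / 112.6 = 11.01 eV.
With Z = 6, ΔE = 489.6 × (1/n_f² − 1/n_i²), so 1/n_f² − 1/n_i² = 0.02249.
Trying n_f = 4 gives 1/n_i² = 0.04001, i.e. n_i ≈ 5; this pair matches.

n_i = 5, n_f = 4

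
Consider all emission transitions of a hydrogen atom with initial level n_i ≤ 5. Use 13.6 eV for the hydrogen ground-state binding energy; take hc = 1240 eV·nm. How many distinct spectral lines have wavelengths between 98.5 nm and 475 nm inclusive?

3

Enumerate all n_i → n_f pairs with 1 ≤ n_f < n_i ≤ 5 and compute λ = 1240 / [13.6·1·(1/n_f² − 1/n_i²)].
Lines falling in [98.5, 475] nm: 3→1 (102.6 nm), 2→1 (121.6 nm), 5→2 (434.2 nm).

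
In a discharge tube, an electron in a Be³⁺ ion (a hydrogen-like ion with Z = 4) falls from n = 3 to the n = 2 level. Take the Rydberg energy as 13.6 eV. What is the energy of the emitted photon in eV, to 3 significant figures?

The Bohr energies scale as Z², so for Z = 4: E_n = −217.6/n² eV.
E_3 = −217.6/9 = −24.18 eV and E_2 = −217.6/4 = −54.40 eV.
The photon energy is |E_3 − E_2| = 30.2 eV.

30.2 eV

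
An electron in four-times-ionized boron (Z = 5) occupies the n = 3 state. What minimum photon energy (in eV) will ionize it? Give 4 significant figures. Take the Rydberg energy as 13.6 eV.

E_n = −13.6 Z²/n² = −340.0/n² eV for Z = 5.
E_3 = −340.0/9 = −37.78 eV, so ionization (to E = 0) requires 37.78 eV.

37.78 eV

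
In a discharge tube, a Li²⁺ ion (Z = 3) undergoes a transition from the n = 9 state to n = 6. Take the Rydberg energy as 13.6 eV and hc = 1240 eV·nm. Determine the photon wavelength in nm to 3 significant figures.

For Z = 3 the level energies scale as Z², so the effective Rydberg energy is 13.6 × 9 = 122.4 eV.
ΔE = 122.4 × (1/6² − 1/9²) = 122.4 × 0.01543 = 1.889 eV.
λ = hc/ΔE = 1240 / 1.889 = 656 nm.

656 nm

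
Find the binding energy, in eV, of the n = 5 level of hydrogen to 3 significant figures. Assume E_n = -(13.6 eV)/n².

E_5 = −13.60/25 = −0.544 eV, so ionization (to E = 0) requires 0.544 eV.

0.544 eV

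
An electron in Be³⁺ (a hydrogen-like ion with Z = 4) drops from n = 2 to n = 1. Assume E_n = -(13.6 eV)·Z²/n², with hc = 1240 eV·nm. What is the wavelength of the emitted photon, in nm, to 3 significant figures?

For Z = 4 the level energies scale as Z², so the effective Rydberg energy is 13.6 × 16 = 217.6 eV.
ΔE = 217.6 × (1/1² − 1/2²) = 217.6 × 0.7500 = 163.2 eV.
λ = hc/ΔE = 1240 / 163.2 = 7.60 nm.

7.60 nm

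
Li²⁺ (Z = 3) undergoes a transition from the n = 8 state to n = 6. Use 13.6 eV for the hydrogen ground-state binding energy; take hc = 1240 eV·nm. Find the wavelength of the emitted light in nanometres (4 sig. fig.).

833.6 nm

For Z = 3 the level energies scale as Z², so the effective Rydberg energy is 13.6 × 9 = 122.4 eV.
ΔE = 122.4 × (1/6² − 1/8²) = 122.4 × 0.01215 = 1.488 eV.
λ = hc/ΔE = 1240 / 1.488 = 833.6 nm.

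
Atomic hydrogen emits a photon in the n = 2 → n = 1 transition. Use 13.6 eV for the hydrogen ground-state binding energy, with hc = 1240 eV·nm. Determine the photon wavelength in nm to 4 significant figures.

ΔE = 13.60 × (1/1² − 1/2²) = 13.60 × 0.7500 = 10.20 eV.
λ = hc/ΔE = 1240 / 10.20 = 121.6 nm.

121.6 nm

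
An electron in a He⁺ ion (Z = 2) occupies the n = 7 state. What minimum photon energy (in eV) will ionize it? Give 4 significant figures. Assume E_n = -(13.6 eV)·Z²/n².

E_n = −13.6 Z²/n² = −54.40/n² eV for Z = 2.
E_7 = −54.40/49 = −1.110 eV, so ionization (to E = 0) requires 1.110 eV.

1.110 eV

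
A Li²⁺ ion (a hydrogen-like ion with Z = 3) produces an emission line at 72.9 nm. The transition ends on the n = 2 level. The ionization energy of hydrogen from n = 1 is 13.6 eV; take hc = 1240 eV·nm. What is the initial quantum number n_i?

n_i = 3

The photon energy is ΔE = hc/λ = 1240 / 72.9 = 17.01 eV.
With Z = 3, ΔE = 122.4 × (1/n_f² − 1/n_i²), so 1/n_f² − 1/n_i² = 0.1390.
With n_f = 2: 1/n_i² = 1/4 − 0.1390 = 0.1110, so n_i ≈ 3.00.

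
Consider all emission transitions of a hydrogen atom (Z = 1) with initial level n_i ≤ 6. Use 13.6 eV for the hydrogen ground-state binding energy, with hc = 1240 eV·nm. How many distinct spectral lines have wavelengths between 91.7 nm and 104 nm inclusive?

Enumerate all n_i → n_f pairs with 1 ≤ n_f < n_i ≤ 6 and compute λ = 1240 / [13.6·1·(1/n_f² − 1/n_i²)].
Lines falling in [91.7, 104] nm: 6→1 (93.78 nm), 5→1 (94.98 nm), 4→1 (97.25 nm), 3→1 (102.6 nm).

4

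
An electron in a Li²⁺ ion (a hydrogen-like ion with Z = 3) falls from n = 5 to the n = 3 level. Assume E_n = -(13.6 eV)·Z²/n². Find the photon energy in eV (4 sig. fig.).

The Bohr energies scale as Z², so for Z = 3: E_n = −122.4/n² eV.
E_5 = −122.4/25 = −4.896 eV and E_3 = −122.4/9 = −13.60 eV.
The photon energy is |E_5 − E_3| = 8.704 eV.

8.704 eV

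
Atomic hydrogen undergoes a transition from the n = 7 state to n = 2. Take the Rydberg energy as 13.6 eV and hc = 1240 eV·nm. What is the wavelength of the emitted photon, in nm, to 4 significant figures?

397.1 nm

ΔE = 13.60 × (1/2² − 1/7²) = 13.60 × 0.2296 = 3.122 eV.
λ = hc/ΔE = 1240 / 3.122 = 397.1 nm.
This line belongs to the Balmer series.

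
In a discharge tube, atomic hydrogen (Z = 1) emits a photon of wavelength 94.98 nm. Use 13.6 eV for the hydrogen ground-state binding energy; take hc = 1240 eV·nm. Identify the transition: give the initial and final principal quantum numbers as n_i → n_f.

The photon energy is ΔE = hc/λ = 1240 / 94.98 = 13.06 eV.
With Z = 1, ΔE = 13.60 × (1/n_f² − 1/n_i²), so 1/n_f² − 1/n_i² = 0.9600.
Trying n_f = 1 gives 1/n_i² = 0.04005, i.e. n_i ≈ 5; this pair matches.

n_i = 5, n_f = 1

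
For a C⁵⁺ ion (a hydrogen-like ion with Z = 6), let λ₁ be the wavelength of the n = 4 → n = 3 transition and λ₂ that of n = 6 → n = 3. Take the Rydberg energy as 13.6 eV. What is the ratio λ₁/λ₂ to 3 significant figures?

1.71

λ ∝ 1/ΔE ∝ 1/(1/n_f² − 1/n_i²), and the Z² and hc factors cancel in the ratio.
λ₁/λ₂ = (1/3² − 1/6²)/(1/3² − 1/4²) = 0.08333/0.04861 = 1.71.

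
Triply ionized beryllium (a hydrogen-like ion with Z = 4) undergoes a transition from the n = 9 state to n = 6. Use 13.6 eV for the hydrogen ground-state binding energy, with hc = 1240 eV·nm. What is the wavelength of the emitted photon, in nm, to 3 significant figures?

369 nm

For Z = 4 the level energies scale as Z², so the effective Rydberg energy is 13.6 × 16 = 217.6 eV.
ΔE = 217.6 × (1/6² − 1/9²) = 217.6 × 0.01543 = 3.358 eV.
λ = hc/ΔE = 1240 / 3.358 = 369 nm.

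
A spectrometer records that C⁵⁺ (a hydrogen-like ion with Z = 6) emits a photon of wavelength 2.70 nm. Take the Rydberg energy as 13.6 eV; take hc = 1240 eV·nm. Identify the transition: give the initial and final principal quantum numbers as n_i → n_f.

The photon energy is ΔE = hc/λ = 1240 / 2.70 = 459.3 eV.
With Z = 6, ΔE = 489.6 × (1/n_f² − 1/n_i²), so 1/n_f² − 1/n_i² = 0.9380.
Trying n_f = 1 gives 1/n_i² = 0.06197, i.e. n_i ≈ 4; this pair matches.

n_i = 4, n_f = 1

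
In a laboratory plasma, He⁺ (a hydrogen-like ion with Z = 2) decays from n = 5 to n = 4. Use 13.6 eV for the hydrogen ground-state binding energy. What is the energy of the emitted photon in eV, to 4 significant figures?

1.224 eV

The Bohr energies scale as Z², so for Z = 2: E_n = −54.40/n² eV.
E_5 = −54.40/25 = −2.176 eV and E_4 = −54.40/16 = −3.400 eV.
The photon energy is |E_5 − E_4| = 1.224 eV.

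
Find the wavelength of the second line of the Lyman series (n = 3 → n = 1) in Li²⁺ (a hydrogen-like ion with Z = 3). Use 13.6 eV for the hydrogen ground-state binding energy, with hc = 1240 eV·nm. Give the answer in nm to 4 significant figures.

11.40 nm

The Lyman series terminates on n_f = 1; the second line has n_i = 1+2 = 3.
ΔE = 122.4 × (1/1² − 1/3²) = 108.8 eV.
λ = 1240 / 108.8 = 11.40 nm.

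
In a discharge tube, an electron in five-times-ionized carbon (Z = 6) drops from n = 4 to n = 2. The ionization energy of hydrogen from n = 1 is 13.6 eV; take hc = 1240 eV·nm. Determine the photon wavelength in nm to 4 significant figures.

For Z = 6 the level energies scale as Z², so the effective Rydberg energy is 13.6 × 36 = 489.6 eV.
ΔE = 489.6 × (1/2² − 1/4²) = 489.6 × 0.1875 = 91.80 eV.
λ = hc/ΔE = 1240 / 91.80 = 13.51 nm.

13.51 nm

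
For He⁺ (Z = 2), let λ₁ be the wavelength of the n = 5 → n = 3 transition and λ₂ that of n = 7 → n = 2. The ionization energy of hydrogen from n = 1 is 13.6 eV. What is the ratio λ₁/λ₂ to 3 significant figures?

λ ∝ 1/ΔE ∝ 1/(1/n_f² − 1/n_i²), and the Z² and hc factors cancel in the ratio.
λ₁/λ₂ = (1/2² − 1/7²)/(1/3² − 1/5²) = 0.2296/0.07111 = 3.23.

3.23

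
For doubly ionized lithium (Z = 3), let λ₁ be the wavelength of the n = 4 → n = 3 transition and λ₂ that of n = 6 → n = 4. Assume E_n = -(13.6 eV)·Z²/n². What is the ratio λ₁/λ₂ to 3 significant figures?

0.714

λ ∝ 1/ΔE ∝ 1/(1/n_f² − 1/n_i²), and the Z² and hc factors cancel in the ratio.
λ₁/λ₂ = (1/4² − 1/6²)/(1/3² − 1/4²) = 0.03472/0.04861 = 0.714.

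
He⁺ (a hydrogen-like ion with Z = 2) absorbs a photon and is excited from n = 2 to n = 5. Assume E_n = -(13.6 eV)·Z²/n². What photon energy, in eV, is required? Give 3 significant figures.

The Bohr energies scale as Z², so for Z = 2: E_n = −54.40/n² eV.
E_5 = −54.40/25 = −2.176 eV and E_2 = −54.40/4 = −13.60 eV.
The photon energy is |E_5 − E_2| = 11.4 eV.

11.4 eV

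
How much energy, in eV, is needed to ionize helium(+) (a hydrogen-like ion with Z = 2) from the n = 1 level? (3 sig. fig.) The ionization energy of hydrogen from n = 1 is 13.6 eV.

E_n = −13.6 Z²/n² = −54.40/n² eV for Z = 2.
E_1 = −54.40/1 = −54.4 eV, so ionization (to E = 0) requires 54.4 eV.

54.4 eV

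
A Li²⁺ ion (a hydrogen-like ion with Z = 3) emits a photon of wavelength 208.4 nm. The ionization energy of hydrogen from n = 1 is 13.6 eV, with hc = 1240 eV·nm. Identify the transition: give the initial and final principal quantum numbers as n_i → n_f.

n_i = 4, n_f = 3

The photon energy is ΔE = hc/λ = 1240 / 208.4 = 5.950 eV.
With Z = 3, ΔE = 122.4 × (1/n_f² − 1/n_i²), so 1/n_f² − 1/n_i² = 0.04861.
Trying n_f = 3 gives 1/n_i² = 0.06250, i.e. n_i ≈ 4; this pair matches.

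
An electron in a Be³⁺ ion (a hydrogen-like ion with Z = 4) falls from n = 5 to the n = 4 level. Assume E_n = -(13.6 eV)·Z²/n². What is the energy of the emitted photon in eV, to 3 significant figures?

4.90 eV

The Bohr energies scale as Z², so for Z = 4: E_n = −217.6/n² eV.
E_5 = −217.6/25 = −8.704 eV and E_4 = −217.6/16 = −13.60 eV.
The photon energy is |E_5 − E_4| = 4.90 eV.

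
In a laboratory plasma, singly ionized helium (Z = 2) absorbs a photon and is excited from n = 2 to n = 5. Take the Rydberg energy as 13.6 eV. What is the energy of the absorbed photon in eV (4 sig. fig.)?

The Bohr energies scale as Z², so for Z = 2: E_n = −54.40/n² eV.
E_5 = −54.40/25 = −2.176 eV and E_2 = −54.40/4 = −13.60 eV.
The photon energy is |E_5 − E_2| = 11.42 eV.

11.42 eV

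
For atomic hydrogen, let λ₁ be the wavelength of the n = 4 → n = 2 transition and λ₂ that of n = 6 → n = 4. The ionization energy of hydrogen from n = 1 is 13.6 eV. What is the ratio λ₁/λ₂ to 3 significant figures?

λ ∝ 1/ΔE ∝ 1/(1/n_f² − 1/n_i²), and the Z² and hc factors cancel in the ratio.
λ₁/λ₂ = (1/4² − 1/6²)/(1/2² − 1/4²) = 0.03472/0.1875 = 0.185.

0.185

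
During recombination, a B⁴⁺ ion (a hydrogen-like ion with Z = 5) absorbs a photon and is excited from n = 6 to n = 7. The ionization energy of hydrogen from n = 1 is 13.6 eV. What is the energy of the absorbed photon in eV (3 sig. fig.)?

The Bohr energies scale as Z², so for Z = 5: E_n = −340.0/n² eV.
E_7 = −340.0/49 = −6.939 eV and E_6 = −340.0/36 = −9.444 eV.
The photon energy is |E_7 − E_6| = 2.51 eV.

2.51 eV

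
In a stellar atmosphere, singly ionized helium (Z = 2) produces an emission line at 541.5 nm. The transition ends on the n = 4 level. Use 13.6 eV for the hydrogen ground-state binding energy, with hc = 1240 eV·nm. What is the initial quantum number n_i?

n_i = 7

The photon energy is ΔE = hc/λ = 1240 / 541.5 = 2.290 eV.
With Z = 2, ΔE = 54.40 × (1/n_f² − 1/n_i²), so 1/n_f² − 1/n_i² = 0.04209.
With n_f = 4: 1/n_i² = 1/16 − 0.04209 = 0.02041, so n_i ≈ 7.00.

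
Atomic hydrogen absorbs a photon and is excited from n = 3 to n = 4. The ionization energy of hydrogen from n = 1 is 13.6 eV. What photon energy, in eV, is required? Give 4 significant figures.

E_4 = −13.60/16 = −0.8500 eV and E_3 = −13.60/9 = −1.511 eV.
The photon energy is |E_4 − E_3| = 0.6611 eV.

0.6611 eV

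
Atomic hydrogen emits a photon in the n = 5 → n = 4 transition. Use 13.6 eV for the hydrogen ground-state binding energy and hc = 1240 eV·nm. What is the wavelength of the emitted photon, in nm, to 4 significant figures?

4052 nm

ΔE = 13.60 × (1/4² − 1/5²) = 13.60 × 0.02250 = 0.3060 eV.
λ = hc/ΔE = 1240 / 0.3060 = 4052 nm.
This line belongs to the Brackett series.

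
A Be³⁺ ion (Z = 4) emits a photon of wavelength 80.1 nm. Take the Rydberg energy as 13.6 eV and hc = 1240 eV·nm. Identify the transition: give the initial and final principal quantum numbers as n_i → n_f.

n_i = 5, n_f = 3

The photon energy is ΔE = hc/λ = 1240 / 80.1 = 15.48 eV.
With Z = 4, ΔE = 217.6 × (1/n_f² − 1/n_i²), so 1/n_f² − 1/n_i² = 0.07114.
Trying n_f = 3 gives 1/n_i² = 0.03997, i.e. n_i ≈ 5; this pair matches.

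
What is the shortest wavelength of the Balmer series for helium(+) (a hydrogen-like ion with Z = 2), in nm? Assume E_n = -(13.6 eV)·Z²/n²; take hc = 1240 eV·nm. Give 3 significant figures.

The Balmer series has lower level n_f = 2; the series limit corresponds to n_i → ∞.
ΔE_max = 13.6 × 4 / 2² = 13.60 eV.
λ_min = 1240 / 13.60 = 91.2 nm.

91.2 nm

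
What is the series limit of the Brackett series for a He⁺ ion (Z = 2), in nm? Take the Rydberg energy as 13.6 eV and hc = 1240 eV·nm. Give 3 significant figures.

The Brackett series has lower level n_f = 4; the series limit corresponds to n_i → ∞.
ΔE_max = 13.6 × 4 / 4² = 3.400 eV.
λ_min = 1240 / 3.400 = 365 nm.

365 nm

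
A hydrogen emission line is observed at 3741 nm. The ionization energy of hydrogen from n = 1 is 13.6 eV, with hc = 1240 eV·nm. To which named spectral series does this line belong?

ΔE = 1240/3741 = 0.3315 eV.
This matches 13.6 × (1/5² − 1/8²), so n_f = 5: the Pfund series.

Pfund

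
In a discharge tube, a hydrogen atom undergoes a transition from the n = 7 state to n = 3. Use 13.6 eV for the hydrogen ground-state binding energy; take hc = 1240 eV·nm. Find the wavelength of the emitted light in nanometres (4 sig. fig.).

ΔE = 13.60 × (1/3² − 1/7²) = 13.60 × 0.09070 = 1.234 eV.
λ = hc/ΔE = 1240 / 1.234 = 1005 nm.
This line belongs to the Paschen series.

1005 nm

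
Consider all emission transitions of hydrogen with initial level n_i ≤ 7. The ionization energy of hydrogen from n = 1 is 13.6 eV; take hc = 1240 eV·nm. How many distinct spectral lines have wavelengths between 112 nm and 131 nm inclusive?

1

Enumerate all n_i → n_f pairs with 1 ≤ n_f < n_i ≤ 7 and compute λ = 1240 / [13.6·1·(1/n_f² − 1/n_i²)].
Lines falling in [112, 131] nm: 2→1 (121.6 nm).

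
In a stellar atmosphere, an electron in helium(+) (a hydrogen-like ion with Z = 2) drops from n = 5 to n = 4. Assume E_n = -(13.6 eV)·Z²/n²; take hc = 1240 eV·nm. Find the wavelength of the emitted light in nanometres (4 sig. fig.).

For Z = 2 the level energies scale as Z², so the effective Rydberg energy is 13.6 × 4 = 54.40 eV.
ΔE = 54.40 × (1/4² − 1/5²) = 54.40 × 0.02250 = 1.224 eV.
λ = hc/ΔE = 1240 / 1.224 = 1013 nm.

1013 nm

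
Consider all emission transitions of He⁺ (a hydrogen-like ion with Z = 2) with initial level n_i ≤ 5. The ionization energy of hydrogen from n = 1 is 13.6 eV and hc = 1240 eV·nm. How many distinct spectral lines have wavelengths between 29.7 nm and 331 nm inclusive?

Enumerate all n_i → n_f pairs with 1 ≤ n_f < n_i ≤ 5 and compute λ = 1240 / [13.6·4·(1/n_f² − 1/n_i²)].
Lines falling in [29.7, 331] nm: 2→1 (30.39 nm), 5→2 (108.5 nm), 4→2 (121.6 nm), 3→2 (164.1 nm), 5→3 (320.5 nm).

5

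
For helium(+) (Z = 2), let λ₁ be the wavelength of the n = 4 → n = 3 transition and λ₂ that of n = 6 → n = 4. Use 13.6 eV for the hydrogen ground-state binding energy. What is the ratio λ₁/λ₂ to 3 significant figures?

0.714

λ ∝ 1/ΔE ∝ 1/(1/n_f² − 1/n_i²), and the Z² and hc factors cancel in the ratio.
λ₁/λ₂ = (1/4² − 1/6²)/(1/3² − 1/4²) = 0.03472/0.04861 = 0.714.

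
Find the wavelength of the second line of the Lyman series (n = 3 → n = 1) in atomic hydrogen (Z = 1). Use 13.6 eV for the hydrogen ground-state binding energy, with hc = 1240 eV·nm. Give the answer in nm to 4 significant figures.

The Lyman series terminates on n_f = 1; the second line has n_i = 1+2 = 3.
ΔE = 13.60 × (1/1² − 1/3²) = 12.09 eV.
λ = 1240 / 12.09 = 102.6 nm.

102.6 nm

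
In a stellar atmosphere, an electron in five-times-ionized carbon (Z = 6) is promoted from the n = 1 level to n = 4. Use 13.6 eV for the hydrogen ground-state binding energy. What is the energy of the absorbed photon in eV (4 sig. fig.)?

459.0 eV

The Bohr energies scale as Z², so for Z = 6: E_n = −489.6/n² eV.
E_4 = −489.6/16 = −30.60 eV and E_1 = −489.6/1 = −489.6 eV.
The photon energy is |E_4 − E_1| = 459.0 eV.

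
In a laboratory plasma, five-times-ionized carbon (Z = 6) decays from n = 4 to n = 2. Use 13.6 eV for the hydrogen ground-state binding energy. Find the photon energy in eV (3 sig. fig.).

91.8 eV

The Bohr energies scale as Z², so for Z = 6: E_n = −489.6/n² eV.
E_4 = −489.6/16 = −30.60 eV and E_2 = −489.6/4 = −122.4 eV.
The photon energy is |E_4 − E_2| = 91.8 eV.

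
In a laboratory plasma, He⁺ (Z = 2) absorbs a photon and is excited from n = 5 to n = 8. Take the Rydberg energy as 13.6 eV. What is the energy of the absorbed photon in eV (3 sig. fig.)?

1.33 eV

The Bohr energies scale as Z², so for Z = 2: E_n = −54.40/n² eV.
E_8 = −54.40/64 = −0.8500 eV and E_5 = −54.40/25 = −2.176 eV.
The photon energy is |E_8 − E_5| = 1.33 eV.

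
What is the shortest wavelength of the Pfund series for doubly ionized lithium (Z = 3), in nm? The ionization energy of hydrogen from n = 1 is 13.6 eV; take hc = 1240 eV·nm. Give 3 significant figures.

253 nm

The Pfund series has lower level n_f = 5; the series limit corresponds to n_i → ∞.
ΔE_max = 13.6 × 9 / 5² = 4.896 eV.
λ_min = 1240 / 4.896 = 253 nm.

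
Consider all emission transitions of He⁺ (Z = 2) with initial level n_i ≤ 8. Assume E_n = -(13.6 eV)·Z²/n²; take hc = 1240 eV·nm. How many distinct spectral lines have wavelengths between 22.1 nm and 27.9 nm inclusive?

Enumerate all n_i → n_f pairs with 1 ≤ n_f < n_i ≤ 8 and compute λ = 1240 / [13.6·4·(1/n_f² − 1/n_i²)].
Lines falling in [22.1, 27.9] nm: 8→1 (23.16 nm), 7→1 (23.27 nm), 6→1 (23.45 nm), 5→1 (23.74 nm), 4→1 (24.31 nm), 3→1 (25.64 nm).

6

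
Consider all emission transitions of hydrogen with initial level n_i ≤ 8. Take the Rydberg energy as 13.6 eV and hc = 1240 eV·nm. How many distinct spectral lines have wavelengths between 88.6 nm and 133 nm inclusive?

Enumerate all n_i → n_f pairs with 1 ≤ n_f < n_i ≤ 8 and compute λ = 1240 / [13.6·1·(1/n_f² − 1/n_i²)].
Lines falling in [88.6, 133] nm: 8→1 (92.62 nm), 7→1 (93.08 nm), 6→1 (93.78 nm), 5→1 (94.98 nm), 4→1 (97.25 nm), 3→1 (102.6 nm), 2→1 (121.6 nm).

7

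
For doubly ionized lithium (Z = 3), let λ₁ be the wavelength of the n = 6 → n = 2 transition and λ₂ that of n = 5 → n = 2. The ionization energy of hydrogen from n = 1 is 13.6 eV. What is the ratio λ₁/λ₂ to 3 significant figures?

0.945

λ ∝ 1/ΔE ∝ 1/(1/n_f² − 1/n_i²), and the Z² and hc factors cancel in the ratio.
λ₁/λ₂ = (1/2² − 1/5²)/(1/2² − 1/6²) = 0.2100/0.2222 = 0.945.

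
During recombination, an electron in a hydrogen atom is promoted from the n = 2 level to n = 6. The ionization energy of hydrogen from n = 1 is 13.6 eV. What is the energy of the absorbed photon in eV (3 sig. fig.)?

3.02 eV

E_6 = −13.60/36 = −0.3778 eV and E_2 = −13.60/4 = −3.400 eV.
The photon energy is |E_6 − E_2| = 3.02 eV.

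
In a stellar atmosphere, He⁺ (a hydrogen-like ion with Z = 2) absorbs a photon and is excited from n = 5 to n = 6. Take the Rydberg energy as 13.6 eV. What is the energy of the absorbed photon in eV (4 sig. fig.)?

The Bohr energies scale as Z², so for Z = 2: E_n = −54.40/n² eV.
E_6 = −54.40/36 = −1.511 eV and E_5 = −54.40/25 = −2.176 eV.
The photon energy is |E_6 − E_5| = 0.6649 eV.

0.6649 eV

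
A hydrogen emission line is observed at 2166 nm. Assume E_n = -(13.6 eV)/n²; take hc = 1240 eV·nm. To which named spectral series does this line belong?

Brackett

ΔE = 1240/2166 = 0.5725 eV.
This matches 13.6 × (1/4² − 1/7²), so n_f = 4: the Brackett series.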